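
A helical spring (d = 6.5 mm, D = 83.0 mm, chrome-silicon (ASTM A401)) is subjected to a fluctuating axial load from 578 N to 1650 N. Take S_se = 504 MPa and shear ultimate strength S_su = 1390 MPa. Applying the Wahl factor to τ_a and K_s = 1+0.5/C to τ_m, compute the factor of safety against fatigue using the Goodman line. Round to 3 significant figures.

0.645

C = D/d = 83.0/6.5 = 12.7692; K_W = (4C−1)/(4C−4)+0.615/C = 1.1119; K_s = 1+0.5/C = 1.0392
F_a = (F_max−F_min)/2 = 536 N; F_m = (F_max+F_min)/2 = 1114 N
τ_a = K_W·8F_aD/(πd³) = 1.1119 × 412.52 = 458.67 MPa
τ_m = K_s·8F_mD/(πd³) = 1.0392 × 857.36 = 890.93 MPa
Goodman: 1/n_f = τ_a/S_se + τ_m/S_su = 458.67/504 + 890.93/1390 = 0.91007 + 0.64096 = 1.551
n_f = 1/1.551 = 0.6447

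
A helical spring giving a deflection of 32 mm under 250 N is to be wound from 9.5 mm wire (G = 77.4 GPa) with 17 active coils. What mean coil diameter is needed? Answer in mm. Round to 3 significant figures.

84.0 mm

Required rate k = F/δ = 250/32 = 7.8125 N/mm
D = (Gd⁴/(8N_a·k))^(1/3) = (77.4×10³·9.5⁴/(8·17·7.8125))^(1/3)
  = (593344)^(1/3) = 84.0302 mm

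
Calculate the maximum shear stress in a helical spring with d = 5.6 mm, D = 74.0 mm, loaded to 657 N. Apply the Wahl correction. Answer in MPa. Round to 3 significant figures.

781 MPa

Spring index C = D/d = 74.0/5.6 = 13.2143
K_W = (4C−1)/(4C−4) + 0.615/C = 51.857/48.857 + 0.0465 = 1.1079
τ₀ = 8FD/(πd³) = 8·657·74.0/(π·5.6³) = 388944/551.71 = 704.97 MPa
τ_max = K·τ₀ = 1.1079 × 704.97 = 781.07 MPa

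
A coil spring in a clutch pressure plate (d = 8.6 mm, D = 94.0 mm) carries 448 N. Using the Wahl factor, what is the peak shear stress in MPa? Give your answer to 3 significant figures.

Spring index C = D/d = 94.0/8.6 = 10.9302
K_W = (4C−1)/(4C−4) + 0.615/C = 42.721/39.721 + 0.0563 = 1.1318
τ₀ = 8FD/(πd³) = 8·448·94.0/(π·8.6³) = 336896/1998.2 = 168.6 MPa
τ_max = K·τ₀ = 1.1318 × 168.6 = 190.82 MPa

191 MPa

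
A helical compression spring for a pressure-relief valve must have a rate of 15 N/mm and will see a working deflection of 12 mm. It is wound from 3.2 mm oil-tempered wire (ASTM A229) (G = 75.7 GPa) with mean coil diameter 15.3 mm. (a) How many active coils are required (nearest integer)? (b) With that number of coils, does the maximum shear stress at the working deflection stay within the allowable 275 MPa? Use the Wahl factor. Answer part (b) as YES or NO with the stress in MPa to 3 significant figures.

N_a = Gd⁴/(8D³k) = (75.7×10³)(3.2⁴)/(8·15.3³·15) = 18.47 → N_a = 18
Actual rate k = Gd⁴/(8D³·18) = 15.391 N/mm
Working load F = kδ = 15.391·12 = 184.69 N
C = 15.3/3.2 = 4.7812; K_W = (4C−1)/(4C−4)+0.615/C = 1.3270
τ_max = K_W·8FD/(πd³) = 1.3270·219.59 = 291.4 MPa
τ_max > 275 MPa → exceeds allowable

(a) 18 coils; (b) NO, τ_max = 291 MPa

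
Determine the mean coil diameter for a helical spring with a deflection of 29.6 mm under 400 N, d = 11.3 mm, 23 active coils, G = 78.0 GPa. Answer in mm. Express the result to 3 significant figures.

Required rate k = F/δ = 400/29.6 = 13.514 N/mm
D = (Gd⁴/(8N_a·k))^(1/3) = (78.0×10³·11.3⁴/(8·23·13.514))^(1/3)
  = (511472)^(1/3) = 79.9725 mm

80.0 mm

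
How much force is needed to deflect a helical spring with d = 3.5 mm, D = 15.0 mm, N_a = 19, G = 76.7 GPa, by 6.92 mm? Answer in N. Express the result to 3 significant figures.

k = Gd⁴/(8D³N_a) = (76.7×10³)(3.5⁴)/(8·15.0³·19) = 22.436 N/mm
F = k·δ = 22.436 × 6.92 = 155.26 N

155 N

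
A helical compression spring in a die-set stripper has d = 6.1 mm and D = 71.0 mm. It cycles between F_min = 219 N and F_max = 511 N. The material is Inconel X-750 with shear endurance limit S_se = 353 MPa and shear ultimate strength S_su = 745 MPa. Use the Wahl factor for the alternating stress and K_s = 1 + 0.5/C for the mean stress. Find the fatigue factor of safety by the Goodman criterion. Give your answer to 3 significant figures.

1.29

C = D/d = 71.0/6.1 = 11.6393; K_W = (4C−1)/(4C−4)+0.615/C = 1.1233; K_s = 1+0.5/C = 1.0430
F_a = (F_max−F_min)/2 = 146 N; F_m = (F_max+F_min)/2 = 365 N
τ_a = K_W·8F_aD/(πd³) = 1.1233 × 116.3 = 130.64 MPa
τ_m = K_s·8F_mD/(πd³) = 1.0430 × 290.74 = 303.23 MPa
Goodman: 1/n_f = τ_a/S_se + τ_m/S_su = 130.64/353 + 303.23/745 = 0.37008 + 0.40702 = 0.7771
n_f = 1/0.7771 = 1.287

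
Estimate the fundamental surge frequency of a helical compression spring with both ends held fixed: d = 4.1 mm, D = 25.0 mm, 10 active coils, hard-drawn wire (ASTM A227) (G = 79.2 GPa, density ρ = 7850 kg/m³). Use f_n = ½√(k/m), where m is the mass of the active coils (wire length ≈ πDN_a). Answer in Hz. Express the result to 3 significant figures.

k = Gd⁴/(8D³N_a) = (79.2×10³)(4.1⁴)/(8·25.0³·10) = 17.904 N/mm = 17904 N/m
Wire length L = πDN_a = π·25.0·10 = 785.4 mm
m = ρ·(πd²/4)·L = 7850 × 13.203×10⁻⁶ m² × 0.7854 m = 0.081399 kg
f_n = ½√(k/m) = 0.5·√(17904/0.081399) = 0.5·√(2.1995e+05) = 234.5 Hz

234 Hz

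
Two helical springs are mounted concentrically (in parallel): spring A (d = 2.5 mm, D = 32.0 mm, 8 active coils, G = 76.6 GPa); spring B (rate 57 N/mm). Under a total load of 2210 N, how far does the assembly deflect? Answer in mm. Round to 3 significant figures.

k_A = Gd⁴/(8D³N_a) = (76.6×10³)(2.5⁴)/(8·32.0³·8) = 1.4268 N/mm
Parallel: k_eq = 1.4268 + 57 = 58.427 N/mm
δ = F/k_eq = 2210/58.427 = 37.825 mm

37.8 mm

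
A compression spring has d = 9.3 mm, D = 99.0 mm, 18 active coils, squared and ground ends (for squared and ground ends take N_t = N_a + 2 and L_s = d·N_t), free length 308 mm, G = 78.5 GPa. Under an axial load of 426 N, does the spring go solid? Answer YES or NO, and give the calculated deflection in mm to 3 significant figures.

NO, δ = 101 mm

k = Gd⁴/(8D³N_a) = (78.5×10³)(9.3⁴)/(8·99.0³·18) = 4.2027 N/mm
N_t = 20; L_s = 9.3·20 = 186 mm; δ_solid = L₀ − L_s = 308 − 186 = 122 mm
δ = F/k = 426/4.2027 = 101.36 mm
δ < δ_solid → spring does not go solid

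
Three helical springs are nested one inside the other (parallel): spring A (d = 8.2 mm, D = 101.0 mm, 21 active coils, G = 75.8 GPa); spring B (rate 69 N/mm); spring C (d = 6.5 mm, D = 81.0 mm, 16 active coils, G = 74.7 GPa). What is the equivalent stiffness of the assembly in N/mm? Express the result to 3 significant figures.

k_A = Gd⁴/(8D³N_a) = (75.8×10³)(8.2⁴)/(8·101.0³·21) = 1.9799 N/mm
k_C = Gd⁴/(8D³N_a) = (74.7×10³)(6.5⁴)/(8·81.0³·16) = 1.9602 N/mm
Parallel: k_eq = 1.9799 + 69 + 1.9602 = 72.94 N/mm

72.9 N/mm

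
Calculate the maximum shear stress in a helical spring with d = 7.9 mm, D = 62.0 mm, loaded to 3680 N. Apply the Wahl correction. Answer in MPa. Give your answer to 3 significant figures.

Spring index C = D/d = 62.0/7.9 = 7.8481
K_W = (4C−1)/(4C−4) + 0.615/C = 30.392/27.392 + 0.0784 = 1.1879
τ₀ = 8FD/(πd³) = 8·3680·62.0/(π·7.9³) = 1.82528e+06/1548.9 = 1178.4 MPa
τ_max = K·τ₀ = 1.1879 × 1178.4 = 1399.8 MPa

1400 MPa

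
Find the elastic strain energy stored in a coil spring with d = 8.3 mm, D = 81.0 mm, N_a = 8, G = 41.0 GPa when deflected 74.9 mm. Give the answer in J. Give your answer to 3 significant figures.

k = Gd⁴/(8D³N_a) = (41.0×10³)(8.3⁴)/(8·81.0³·8) = 5.7209 N/mm
U = ½kδ² = 0.5 × 5.7209 × 74.9² = 16047 N·mm = 16.047 J

16.0 J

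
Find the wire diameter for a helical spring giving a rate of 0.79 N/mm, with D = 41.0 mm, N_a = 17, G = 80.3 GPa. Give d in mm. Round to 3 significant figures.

d = (8D³N_a·k / G)^(1/4) = (8·41.0³·17·0.79 / (80.3×10³))^0.25
  = (92.215)^0.25 = 3.0988 mm

3.10 mm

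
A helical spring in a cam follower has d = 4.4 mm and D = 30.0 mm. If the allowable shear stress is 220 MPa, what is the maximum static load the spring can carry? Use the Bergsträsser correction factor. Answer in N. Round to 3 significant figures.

C = D/d = 30.0/4.4 = 6.8182
K_B = (4C+2)/(4C−3) = 29.273/24.273 = 1.2060
τ_max = K·8FD/(πd³) → F_max = τ_allow·πd³/(8DK)
F_max = 220·π·4.4³/(8·30.0·1.2060) = 58875/289.44 = 203.41 N

203 N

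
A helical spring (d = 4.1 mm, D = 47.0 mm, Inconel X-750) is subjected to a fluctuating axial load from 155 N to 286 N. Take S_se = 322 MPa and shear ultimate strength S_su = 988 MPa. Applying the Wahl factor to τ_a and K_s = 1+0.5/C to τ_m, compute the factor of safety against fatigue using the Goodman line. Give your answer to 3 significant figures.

1.25

C = D/d = 47.0/4.1 = 11.4634; K_W = (4C−1)/(4C−4)+0.615/C = 1.1253; K_s = 1+0.5/C = 1.0436
F_a = (F_max−F_min)/2 = 65.5 N; F_m = (F_max+F_min)/2 = 220.5 N
τ_a = K_W·8F_aD/(πd³) = 1.1253 × 113.74 = 128 MPa
τ_m = K_s·8F_mD/(πd³) = 1.0436 × 382.91 = 399.61 MPa
Goodman: 1/n_f = τ_a/S_se + τ_m/S_su = 128/322 + 399.61/988 = 0.39751 + 0.40446 = 0.80198
n_f = 1/0.80198 = 1.247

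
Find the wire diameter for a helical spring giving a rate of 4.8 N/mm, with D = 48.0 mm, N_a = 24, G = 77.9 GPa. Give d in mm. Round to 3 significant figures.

d = (8D³N_a·k / G)^(1/4) = (8·48.0³·24·4.8 / (77.9×10³))^0.25
  = (1308.4)^0.25 = 6.0143 mm

6.01 mm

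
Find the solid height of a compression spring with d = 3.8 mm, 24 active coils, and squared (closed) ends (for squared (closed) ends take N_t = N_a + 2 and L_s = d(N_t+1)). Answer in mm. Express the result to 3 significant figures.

squared (closed) ends: N_t = N_a + 2 = 24 + 2 = 26
L_s = d·(N_t+1) = 3.8 × 27 = 102.6 mm

103 mm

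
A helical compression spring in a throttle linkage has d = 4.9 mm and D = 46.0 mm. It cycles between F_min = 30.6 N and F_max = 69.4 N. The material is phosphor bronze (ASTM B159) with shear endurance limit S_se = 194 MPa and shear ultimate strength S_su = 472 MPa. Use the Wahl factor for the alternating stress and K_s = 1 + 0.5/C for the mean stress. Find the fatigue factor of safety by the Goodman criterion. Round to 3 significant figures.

4.42

C = D/d = 46.0/4.9 = 9.3878; K_W = (4C−1)/(4C−4)+0.615/C = 1.1549; K_s = 1+0.5/C = 1.0533
F_a = (F_max−F_min)/2 = 19.4 N; F_m = (F_max+F_min)/2 = 50 N
τ_a = K_W·8F_aD/(πd³) = 1.1549 × 19.316 = 22.308 MPa
τ_m = K_s·8F_mD/(πd³) = 1.0533 × 49.783 = 52.434 MPa
Goodman: 1/n_f = τ_a/S_se + τ_m/S_su = 22.308/194 + 52.434/472 = 0.11499 + 0.11109 = 0.22608
n_f = 1/0.22608 = 4.423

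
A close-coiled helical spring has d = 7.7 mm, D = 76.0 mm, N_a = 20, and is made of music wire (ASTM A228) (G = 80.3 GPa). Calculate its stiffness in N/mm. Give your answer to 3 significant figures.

4.02 N/mm

k = Gd⁴/(8D³N_a) = (80.3×10³ × 7.7⁴) / (8 × 76.0³ × 20)
  = 2.82279e+08 / 7.02362e+07 = 4.019 N/mm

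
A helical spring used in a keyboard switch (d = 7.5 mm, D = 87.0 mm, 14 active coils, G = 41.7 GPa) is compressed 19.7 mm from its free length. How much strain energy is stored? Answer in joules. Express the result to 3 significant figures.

k = Gd⁴/(8D³N_a) = (41.7×10³)(7.5⁴)/(8·87.0³·14) = 1.789 N/mm
U = ½kδ² = 0.5 × 1.789 × 19.7² = 347.14 N·mm = 0.34714 J

0.347 J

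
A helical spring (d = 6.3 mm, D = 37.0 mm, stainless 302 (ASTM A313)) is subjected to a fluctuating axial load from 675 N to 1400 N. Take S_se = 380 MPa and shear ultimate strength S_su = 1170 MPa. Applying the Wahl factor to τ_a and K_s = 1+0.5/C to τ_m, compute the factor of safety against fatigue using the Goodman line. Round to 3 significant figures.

1.23

C = D/d = 37.0/6.3 = 5.8730; K_W = (4C−1)/(4C−4)+0.615/C = 1.2586; K_s = 1+0.5/C = 1.0851
F_a = (F_max−F_min)/2 = 362.5 N; F_m = (F_max+F_min)/2 = 1037.5 N
τ_a = K_W·8F_aD/(πd³) = 1.2586 × 136.59 = 171.92 MPa
τ_m = K_s·8F_mD/(πd³) = 1.0851 × 390.94 = 424.22 MPa
Goodman: 1/n_f = τ_a/S_se + τ_m/S_su = 171.92/380 + 424.22/1170 = 0.45242 + 0.36258 = 0.815
n_f = 1/0.815 = 1.227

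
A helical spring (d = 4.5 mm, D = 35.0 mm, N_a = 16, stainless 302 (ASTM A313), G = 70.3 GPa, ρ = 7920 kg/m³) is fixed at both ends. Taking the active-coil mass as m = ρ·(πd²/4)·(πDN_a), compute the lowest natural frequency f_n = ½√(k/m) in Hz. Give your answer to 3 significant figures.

k = Gd⁴/(8D³N_a) = (70.3×10³)(4.5⁴)/(8·35.0³·16) = 5.2528 N/mm = 5252.8 N/m
Wire length L = πDN_a = π·35.0·16 = 1759.3 mm
m = ρ·(πd²/4)·L = 7920 × 15.904×10⁻⁶ m² × 1.7593 m = 0.2216 kg
f_n = ½√(k/m) = 0.5·√(5252.8/0.2216) = 0.5·√(23704) = 76.98 Hz

77.0 Hz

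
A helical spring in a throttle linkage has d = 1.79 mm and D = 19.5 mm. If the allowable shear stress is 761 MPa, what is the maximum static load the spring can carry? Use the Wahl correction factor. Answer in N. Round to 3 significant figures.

77.6 N

C = D/d = 19.5/1.79 = 10.8939
K_W = (4C−1)/(4C−4) + 0.615/C = 42.575/39.575 + 0.0565 = 1.1323
τ_max = K·8FD/(πd³) → F_max = τ_allow·πd³/(8DK)
F_max = 761·π·1.79³/(8·19.5·1.1323) = 13712/176.63 = 77.629 N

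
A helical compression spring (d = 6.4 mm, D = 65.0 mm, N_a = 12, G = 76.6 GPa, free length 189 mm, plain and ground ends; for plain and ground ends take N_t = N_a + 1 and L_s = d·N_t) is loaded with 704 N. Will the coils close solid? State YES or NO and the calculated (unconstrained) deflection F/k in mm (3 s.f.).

k = Gd⁴/(8D³N_a) = (76.6×10³)(6.4⁴)/(8·65.0³·12) = 4.8746 N/mm
N_t = 13; L_s = 6.4·13 = 83.2 mm; δ_solid = L₀ − L_s = 189 − 83.2 = 105.8 mm
δ = F/k = 704/4.8746 = 144.42 mm
δ ≥ δ_solid → spring goes solid

YES, δ = 144 mm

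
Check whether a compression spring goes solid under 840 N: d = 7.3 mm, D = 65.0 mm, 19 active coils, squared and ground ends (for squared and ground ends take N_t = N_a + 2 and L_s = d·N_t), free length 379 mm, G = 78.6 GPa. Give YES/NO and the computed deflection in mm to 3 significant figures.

k = Gd⁴/(8D³N_a) = (78.6×10³)(7.3⁴)/(8·65.0³·19) = 5.3472 N/mm
N_t = 21; L_s = 7.3·21 = 153.3 mm; δ_solid = L₀ − L_s = 379 − 153.3 = 225.7 mm
δ = F/k = 840/5.3472 = 157.09 mm
δ < δ_solid → spring does not go solid

NO, δ = 157 mm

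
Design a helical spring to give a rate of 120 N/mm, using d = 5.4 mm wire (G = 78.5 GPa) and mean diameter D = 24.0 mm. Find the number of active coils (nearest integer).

5

N_a = Gd⁴/(8D³k) = (78.5×10³ × 5.4⁴)/(8 × 24.0³ × 120)
    = 6.6749e+07 / 1.3271e+07 = 5.03 → 5 coils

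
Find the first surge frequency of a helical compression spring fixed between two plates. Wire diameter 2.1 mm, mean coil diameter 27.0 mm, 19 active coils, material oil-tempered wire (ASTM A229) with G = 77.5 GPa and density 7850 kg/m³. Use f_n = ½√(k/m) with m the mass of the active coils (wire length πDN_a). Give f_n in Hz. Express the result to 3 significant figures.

53.6 Hz

k = Gd⁴/(8D³N_a) = (77.5×10³)(2.1⁴)/(8·27.0³·19) = 0.50378 N/mm = 503.78 N/m
Wire length L = πDN_a = π·27.0·19 = 1611.6 mm
m = ρ·(πd²/4)·L = 7850 × 3.4636×10⁻⁶ m² × 1.6116 m = 0.043819 kg
f_n = ½√(k/m) = 0.5·√(503.78/0.043819) = 0.5·√(11497) = 53.612 Hz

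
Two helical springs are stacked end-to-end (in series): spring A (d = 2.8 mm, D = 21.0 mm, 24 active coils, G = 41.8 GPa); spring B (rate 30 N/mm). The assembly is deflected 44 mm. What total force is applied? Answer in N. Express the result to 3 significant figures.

k_A = Gd⁴/(8D³N_a) = (41.8×10³)(2.8⁴)/(8·21.0³·24) = 1.4449 N/mm
Series: 1/k_eq = 1/1.4449 + 1/30 = 0.7254; k_eq = 1.3785 N/mm
F = k_eq·δ = 1.3785·44 = 60.656 N

60.7 N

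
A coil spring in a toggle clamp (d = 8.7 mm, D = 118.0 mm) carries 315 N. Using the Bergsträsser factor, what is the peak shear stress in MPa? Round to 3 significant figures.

Spring index C = D/d = 118.0/8.7 = 13.5632
K_B = (4C+2)/(4C−3) = 56.253/51.253 = 1.0976
τ₀ = 8FD/(πd³) = 8·315·118.0/(π·8.7³) = 297360/2068.7 = 143.74 MPa
τ_max = K·τ₀ = 1.0976 × 143.74 = 157.76 MPa

158 MPa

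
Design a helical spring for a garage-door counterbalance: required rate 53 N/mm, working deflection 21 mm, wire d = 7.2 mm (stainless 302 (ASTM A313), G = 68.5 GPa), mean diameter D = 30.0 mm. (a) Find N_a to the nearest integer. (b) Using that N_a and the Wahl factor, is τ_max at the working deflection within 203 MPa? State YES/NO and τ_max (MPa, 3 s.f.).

(a) 16 coils; (b) NO, τ_max = 317 MPa

N_a = Gd⁴/(8D³k) = (68.5×10³)(7.2⁴)/(8·30.0³·53) = 16.08 → N_a = 16
Actual rate k = Gd⁴/(8D³·16) = 53.266 N/mm
Working load F = kδ = 53.266·21 = 1118.6 N
C = 30.0/7.2 = 4.1667; K_W = (4C−1)/(4C−4)+0.615/C = 1.3844
τ_max = K_W·8FD/(πd³) = 1.3844·228.94 = 316.96 MPa
τ_max > 203 MPa → exceeds allowable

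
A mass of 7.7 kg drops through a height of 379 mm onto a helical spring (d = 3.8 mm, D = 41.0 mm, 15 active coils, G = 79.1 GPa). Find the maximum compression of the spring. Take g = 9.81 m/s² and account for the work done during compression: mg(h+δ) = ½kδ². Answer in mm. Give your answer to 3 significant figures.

212 mm

k = Gd⁴/(8D³N_a) = (79.1×10³)(3.8⁴)/(8·41.0³·15) = 1.9942 N/mm
W = mg = 7.7 × 9.81 = 75.537 N
½kδ² − Wδ − Wh = 0 → δ = (W + √(W² + 2kWh))/k
δ = (75.537 + √(5705.8 + 114184))/1.9942 = (75.537 + 346.25)/1.9942 = 211.5 mm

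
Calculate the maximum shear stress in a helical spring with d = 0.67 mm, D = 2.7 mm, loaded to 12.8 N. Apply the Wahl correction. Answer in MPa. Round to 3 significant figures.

410 MPa

Spring index C = D/d = 2.7/0.67 = 4.0299
K_W = (4C−1)/(4C−4) + 0.615/C = 15.119/12.119 + 0.1526 = 1.4001
τ₀ = 8FD/(πd³) = 8·12.8·2.7/(π·0.67³) = 276.48/0.94487 = 292.61 MPa
τ_max = K·τ₀ = 1.4001 × 292.61 = 409.7 MPa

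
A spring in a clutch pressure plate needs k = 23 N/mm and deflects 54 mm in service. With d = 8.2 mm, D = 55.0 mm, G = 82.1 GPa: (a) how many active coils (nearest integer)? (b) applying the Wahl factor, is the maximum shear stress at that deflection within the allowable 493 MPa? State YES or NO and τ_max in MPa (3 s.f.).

(a) 12 coils; (b) YES, τ_max = 390 MPa

N_a = Gd⁴/(8D³k) = (82.1×10³)(8.2⁴)/(8·55.0³·23) = 12.13 → N_a = 12
Actual rate k = Gd⁴/(8D³·12) = 23.24 N/mm
Working load F = kδ = 23.24·54 = 1255 N
C = 55.0/8.2 = 6.7073; K_W = (4C−1)/(4C−4)+0.615/C = 1.2231
τ_max = K_W·8FD/(πd³) = 1.2231·318.78 = 389.9 MPa
τ_max ≤ 493 MPa → acceptable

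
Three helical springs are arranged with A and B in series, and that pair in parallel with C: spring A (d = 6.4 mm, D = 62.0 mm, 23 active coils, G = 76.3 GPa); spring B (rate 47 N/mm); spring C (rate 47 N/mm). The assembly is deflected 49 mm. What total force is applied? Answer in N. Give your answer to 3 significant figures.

k_A = Gd⁴/(8D³N_a) = (76.3×10³)(6.4⁴)/(8·62.0³·23) = 2.9191 N/mm
Springs A,B series: k_AB = 1/(1/2.9191+1/47) = 2.7484 N/mm; parallel with C: k_eq = 2.7484+47 = 49.748 N/mm
F = k_eq·δ = 49.748·49 = 2437.7 N

2440 N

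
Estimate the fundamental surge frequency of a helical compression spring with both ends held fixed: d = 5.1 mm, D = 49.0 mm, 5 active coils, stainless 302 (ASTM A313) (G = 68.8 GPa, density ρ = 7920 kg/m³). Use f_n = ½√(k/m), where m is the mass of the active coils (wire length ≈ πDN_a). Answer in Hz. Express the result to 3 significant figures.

k = Gd⁴/(8D³N_a) = (68.8×10³)(5.1⁴)/(8·49.0³·5) = 9.8906 N/mm = 9890.6 N/m
Wire length L = πDN_a = π·49.0·5 = 769.69 mm
m = ρ·(πd²/4)·L = 7920 × 20.428×10⁻⁶ m² × 0.76969 m = 0.12453 kg
f_n = ½√(k/m) = 0.5·√(9890.6/0.12453) = 0.5·√(79424) = 140.91 Hz

141 Hz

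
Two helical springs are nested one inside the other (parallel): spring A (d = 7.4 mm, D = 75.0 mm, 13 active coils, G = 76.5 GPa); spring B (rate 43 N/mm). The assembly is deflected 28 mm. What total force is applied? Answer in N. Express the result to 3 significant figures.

1350 N

k_A = Gd⁴/(8D³N_a) = (76.5×10³)(7.4⁴)/(8·75.0³·13) = 5.2284 N/mm
Parallel: k_eq = 5.2284 + 43 = 48.228 N/mm
F = k_eq·δ = 48.228·28 = 1350.4 N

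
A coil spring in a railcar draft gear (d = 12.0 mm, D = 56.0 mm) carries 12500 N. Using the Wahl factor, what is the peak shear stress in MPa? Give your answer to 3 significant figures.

Spring index C = D/d = 56.0/12.0 = 4.6667
K_W = (4C−1)/(4C−4) + 0.615/C = 17.667/14.667 + 0.1318 = 1.3363
τ₀ = 8FD/(πd³) = 8·12500·56.0/(π·12.0³) = 5.6e+06/5428.7 = 1031.6 MPa
τ_max = K·τ₀ = 1.3363 × 1031.6 = 1378.5 MPa

1380 MPa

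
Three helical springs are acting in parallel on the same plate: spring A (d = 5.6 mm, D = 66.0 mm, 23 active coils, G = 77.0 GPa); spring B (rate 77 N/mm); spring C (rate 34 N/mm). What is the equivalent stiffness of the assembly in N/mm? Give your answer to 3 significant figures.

112 N/mm

k_A = Gd⁴/(8D³N_a) = (77.0×10³)(5.6⁴)/(8·66.0³·23) = 1.4315 N/mm
Parallel: k_eq = 1.4315 + 77 + 34 = 112.43 N/mm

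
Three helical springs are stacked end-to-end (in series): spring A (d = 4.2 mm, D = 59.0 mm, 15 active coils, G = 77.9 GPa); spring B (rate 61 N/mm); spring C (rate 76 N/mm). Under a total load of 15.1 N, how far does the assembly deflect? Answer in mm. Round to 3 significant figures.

15.8 mm

k_A = Gd⁴/(8D³N_a) = (77.9×10³)(4.2⁴)/(8·59.0³·15) = 0.98355 N/mm
Series: 1/k_eq = 1/0.98355 + 1/61 + 1/76 = 1.0463; k_eq = 0.95577 N/mm
δ = F/k_eq = 15.1/0.95577 = 15.799 mm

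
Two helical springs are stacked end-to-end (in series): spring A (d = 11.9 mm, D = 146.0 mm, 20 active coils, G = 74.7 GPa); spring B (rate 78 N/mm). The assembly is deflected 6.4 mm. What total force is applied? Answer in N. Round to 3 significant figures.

k_A = Gd⁴/(8D³N_a) = (74.7×10³)(11.9⁴)/(8·146.0³·20) = 3.0084 N/mm
Series: 1/k_eq = 1/3.0084 + 1/78 = 0.34523; k_eq = 2.8966 N/mm
F = k_eq·δ = 2.8966·6.4 = 18.539 N

18.5 N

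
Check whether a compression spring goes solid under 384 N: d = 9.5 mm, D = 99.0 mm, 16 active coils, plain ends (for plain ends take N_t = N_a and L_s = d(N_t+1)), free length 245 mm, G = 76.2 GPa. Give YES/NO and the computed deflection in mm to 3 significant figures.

NO, δ = 76.8 mm

k = Gd⁴/(8D³N_a) = (76.2×10³)(9.5⁴)/(8·99.0³·16) = 4.9973 N/mm
N_t = 16; L_s = 9.5·17 = 161.5 mm; δ_solid = L₀ − L_s = 245 − 161.5 = 83.5 mm
δ = F/k = 384/4.9973 = 76.842 mm
δ < δ_solid → spring does not go solid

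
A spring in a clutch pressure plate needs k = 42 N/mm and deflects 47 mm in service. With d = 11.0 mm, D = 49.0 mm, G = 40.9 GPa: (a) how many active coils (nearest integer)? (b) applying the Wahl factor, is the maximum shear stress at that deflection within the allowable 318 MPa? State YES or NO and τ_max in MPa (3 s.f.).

N_a = Gd⁴/(8D³k) = (40.9×10³)(11.0⁴)/(8·49.0³·42) = 15.15 → N_a = 15
Actual rate k = Gd⁴/(8D³·15) = 42.415 N/mm
Working load F = kδ = 42.415·47 = 1993.5 N
C = 49.0/11.0 = 4.4545; K_W = (4C−1)/(4C−4)+0.615/C = 1.3552
τ_max = K_W·8FD/(πd³) = 1.3552·186.89 = 253.26 MPa
τ_max ≤ 318 MPa → acceptable

(a) 15 coils; (b) YES, τ_max = 253 MPa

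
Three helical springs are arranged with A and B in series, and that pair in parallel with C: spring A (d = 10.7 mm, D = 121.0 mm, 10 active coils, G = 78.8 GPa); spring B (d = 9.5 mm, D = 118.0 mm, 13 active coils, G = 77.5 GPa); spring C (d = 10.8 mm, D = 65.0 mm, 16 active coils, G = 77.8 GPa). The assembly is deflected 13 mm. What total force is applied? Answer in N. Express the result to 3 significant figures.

k_A = Gd⁴/(8D³N_a) = (78.8×10³)(10.7⁴)/(8·121.0³·10) = 7.2881 N/mm
k_B = Gd⁴/(8D³N_a) = (77.5×10³)(9.5⁴)/(8·118.0³·13) = 3.6942 N/mm
k_C = Gd⁴/(8D³N_a) = (77.8×10³)(10.8⁴)/(8·65.0³·16) = 30.111 N/mm
Springs A,B series: k_AB = 1/(1/7.2881+1/3.6942) = 2.4515 N/mm; parallel with C: k_eq = 2.4515+30.111 = 32.563 N/mm
F = k_eq·δ = 32.563·13 = 423.31 N

423 N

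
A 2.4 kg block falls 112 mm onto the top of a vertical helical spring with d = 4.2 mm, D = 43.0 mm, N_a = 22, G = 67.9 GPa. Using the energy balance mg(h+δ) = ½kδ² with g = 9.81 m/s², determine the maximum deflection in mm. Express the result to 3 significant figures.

76.7 mm

k = Gd⁴/(8D³N_a) = (67.9×10³)(4.2⁴)/(8·43.0³·22) = 1.5099 N/mm
W = mg = 2.4 × 9.81 = 23.544 N
½kδ² − Wδ − Wh = 0 → δ = (W + √(W² + 2kWh))/k
δ = (23.544 + √(554.32 + 7963.01))/1.5099 = (23.544 + 92.289)/1.5099 = 76.716 mm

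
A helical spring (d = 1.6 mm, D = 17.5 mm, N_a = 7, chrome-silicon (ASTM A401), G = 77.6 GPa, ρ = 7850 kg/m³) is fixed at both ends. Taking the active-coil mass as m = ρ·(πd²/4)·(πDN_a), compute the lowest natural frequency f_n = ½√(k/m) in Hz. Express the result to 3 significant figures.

k = Gd⁴/(8D³N_a) = (77.6×10³)(1.6⁴)/(8·17.5³·7) = 1.6945 N/mm = 1694.5 N/m
Wire length L = πDN_a = π·17.5·7 = 384.85 mm
m = ρ·(πd²/4)·L = 7850 × 2.0106×10⁻⁶ m² × 0.38485 m = 0.0060741 kg
f_n = ½√(k/m) = 0.5·√(1694.5/0.0060741) = 0.5·√(2.7897e+05) = 264.09 Hz

264 Hz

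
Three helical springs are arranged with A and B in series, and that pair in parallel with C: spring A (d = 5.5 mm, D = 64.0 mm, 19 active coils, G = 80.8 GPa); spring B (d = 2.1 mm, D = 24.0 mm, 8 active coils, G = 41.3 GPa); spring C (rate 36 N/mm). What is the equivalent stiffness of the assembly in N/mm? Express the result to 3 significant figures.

36.6 N/mm

k_A = Gd⁴/(8D³N_a) = (80.8×10³)(5.5⁴)/(8·64.0³·19) = 1.8556 N/mm
k_B = Gd⁴/(8D³N_a) = (41.3×10³)(2.1⁴)/(8·24.0³·8) = 0.90785 N/mm
Springs A,B series: k_AB = 1/(1/1.8556+1/0.90785) = 0.6096 N/mm; parallel with C: k_eq = 0.6096+36 = 36.61 N/mm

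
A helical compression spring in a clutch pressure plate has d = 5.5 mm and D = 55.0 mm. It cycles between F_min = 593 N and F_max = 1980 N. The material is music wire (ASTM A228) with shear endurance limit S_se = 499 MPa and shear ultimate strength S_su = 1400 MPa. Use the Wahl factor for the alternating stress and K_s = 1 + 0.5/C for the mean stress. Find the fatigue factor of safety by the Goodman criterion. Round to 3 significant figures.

0.465

C = D/d = 55.0/5.5 = 10.0000; K_W = (4C−1)/(4C−4)+0.615/C = 1.1448; K_s = 1+0.5/C = 1.0500
F_a = (F_max−F_min)/2 = 693.5 N; F_m = (F_max+F_min)/2 = 1286.5 N
τ_a = K_W·8F_aD/(πd³) = 1.1448 × 583.8 = 668.35 MPa
τ_m = K_s·8F_mD/(πd³) = 1.0500 × 1083 = 1137.1 MPa
Goodman: 1/n_f = τ_a/S_se + τ_m/S_su = 668.35/499 + 1137.1/1400 = 1.33938 + 0.81224 = 2.1516
n_f = 1/2.1516 = 0.4648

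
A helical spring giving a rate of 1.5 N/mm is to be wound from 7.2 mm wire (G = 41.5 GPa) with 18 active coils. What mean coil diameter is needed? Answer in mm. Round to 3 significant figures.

80.2 mm

D = (Gd⁴/(8N_a·k))^(1/3) = (41.5×10³·7.2⁴/(8·18·1.5))^(1/3)
  = (516326)^(1/3) = 80.2247 mm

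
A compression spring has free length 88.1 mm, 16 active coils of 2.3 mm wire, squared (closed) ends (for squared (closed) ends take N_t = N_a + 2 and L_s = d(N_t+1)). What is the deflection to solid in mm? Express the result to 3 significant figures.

N_t = 18; L_s = 2.3·19 = 43.7 mm
δ_solid = L₀ − L_s = 88.1 − 43.7 = 44.4 mm

44.4 mm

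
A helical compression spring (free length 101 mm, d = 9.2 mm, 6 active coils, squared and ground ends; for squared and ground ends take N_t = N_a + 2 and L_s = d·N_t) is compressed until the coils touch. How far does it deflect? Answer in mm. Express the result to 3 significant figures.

N_t = 8; L_s = 9.2·8 = 73.6 mm
δ_solid = L₀ − L_s = 101 − 73.6 = 27.4 mm

27.4 mm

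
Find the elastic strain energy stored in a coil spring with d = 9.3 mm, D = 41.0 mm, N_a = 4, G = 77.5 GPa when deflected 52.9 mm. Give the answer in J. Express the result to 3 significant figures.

k = Gd⁴/(8D³N_a) = (77.5×10³)(9.3⁴)/(8·41.0³·4) = 262.86 N/mm
U = ½kδ² = 0.5 × 262.86 × 52.9² = 3.678e+05 N·mm = 367.8 J

368 J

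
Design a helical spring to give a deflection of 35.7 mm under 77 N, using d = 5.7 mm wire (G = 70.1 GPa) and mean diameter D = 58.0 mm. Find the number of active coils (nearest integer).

Required rate k = F/δ = 77/35.7 = 2.1569 N/mm
N_a = Gd⁴/(8D³k) = (70.1×10³ × 5.7⁴)/(8 × 58.0³ × 2.1569)
    = 7.39976e+07 / 3.36664e+06 = 21.98 → 22 coils

22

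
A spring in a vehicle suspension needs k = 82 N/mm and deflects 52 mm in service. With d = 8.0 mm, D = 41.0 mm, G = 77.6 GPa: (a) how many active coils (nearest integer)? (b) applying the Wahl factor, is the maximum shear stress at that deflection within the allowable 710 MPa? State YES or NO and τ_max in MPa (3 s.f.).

N_a = Gd⁴/(8D³k) = (77.6×10³)(8.0⁴)/(8·41.0³·82) = 7.03 → N_a = 7
Actual rate k = Gd⁴/(8D³·7) = 82.354 N/mm
Working load F = kδ = 82.354·52 = 4282.4 N
C = 41.0/8.0 = 5.1250; K_W = (4C−1)/(4C−4)+0.615/C = 1.3018
τ_max = K_W·8FD/(πd³) = 1.3018·873.25 = 1136.8 MPa
τ_max > 710 MPa → exceeds allowable

(a) 7 coils; (b) NO, τ_max = 1140 MPa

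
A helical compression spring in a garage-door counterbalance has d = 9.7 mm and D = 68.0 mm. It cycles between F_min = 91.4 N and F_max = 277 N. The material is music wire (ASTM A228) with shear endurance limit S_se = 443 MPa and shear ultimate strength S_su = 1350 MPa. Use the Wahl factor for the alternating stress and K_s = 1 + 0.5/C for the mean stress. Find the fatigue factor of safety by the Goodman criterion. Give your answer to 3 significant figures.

C = D/d = 68.0/9.7 = 7.0103; K_W = (4C−1)/(4C−4)+0.615/C = 1.2125; K_s = 1+0.5/C = 1.0713
F_a = (F_max−F_min)/2 = 92.8 N; F_m = (F_max+F_min)/2 = 184.2 N
τ_a = K_W·8F_aD/(πd³) = 1.2125 × 17.607 = 21.349 MPa
τ_m = K_s·8F_mD/(πd³) = 1.0713 × 34.948 = 37.441 MPa
Goodman: 1/n_f = τ_a/S_se + τ_m/S_su = 21.349/443 + 37.441/1350 = 0.04819 + 0.02773 = 0.075925
n_f = 1/0.075925 = 13.17

13.2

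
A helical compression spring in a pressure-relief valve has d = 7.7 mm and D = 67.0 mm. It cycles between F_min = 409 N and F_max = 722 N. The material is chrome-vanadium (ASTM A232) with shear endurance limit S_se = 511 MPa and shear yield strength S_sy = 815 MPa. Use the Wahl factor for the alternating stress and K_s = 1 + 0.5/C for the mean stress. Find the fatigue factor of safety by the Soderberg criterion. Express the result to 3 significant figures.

C = D/d = 67.0/7.7 = 8.7013; K_W = (4C−1)/(4C−4)+0.615/C = 1.1681; K_s = 1+0.5/C = 1.0575
F_a = (F_max−F_min)/2 = 156.5 N; F_m = (F_max+F_min)/2 = 565.5 N
τ_a = K_W·8F_aD/(πd³) = 1.1681 × 58.487 = 68.316 MPa
τ_m = K_s·8F_mD/(πd³) = 1.0575 × 211.34 = 223.48 MPa
Soderberg: 1/n_f = τ_a/S_se + τ_m/S_sy = 68.316/511 + 223.48/815 = 0.13369 + 0.27421 = 0.4079
n_f = 1/0.4079 = 2.452

2.45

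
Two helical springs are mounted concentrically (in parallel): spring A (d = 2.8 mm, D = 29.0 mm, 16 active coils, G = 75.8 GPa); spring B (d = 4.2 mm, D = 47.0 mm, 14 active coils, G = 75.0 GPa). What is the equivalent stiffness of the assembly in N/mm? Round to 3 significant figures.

3.50 N/mm

k_A = Gd⁴/(8D³N_a) = (75.8×10³)(2.8⁴)/(8·29.0³·16) = 1.4924 N/mm
k_B = Gd⁴/(8D³N_a) = (75.0×10³)(4.2⁴)/(8·47.0³·14) = 2.007 N/mm
Parallel: k_eq = 1.4924 + 2.007 = 3.4994 N/mm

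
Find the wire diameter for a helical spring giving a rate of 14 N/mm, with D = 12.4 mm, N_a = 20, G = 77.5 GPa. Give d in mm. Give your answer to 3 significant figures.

2.72 mm

d = (8D³N_a·k / G)^(1/4) = (8·12.4³·20·14 / (77.5×10³))^0.25
  = (55.108)^0.25 = 2.7246 mm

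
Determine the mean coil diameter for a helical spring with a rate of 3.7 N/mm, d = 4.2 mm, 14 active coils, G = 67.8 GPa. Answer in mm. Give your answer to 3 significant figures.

D = (Gd⁴/(8N_a·k))^(1/3) = (67.8×10³·4.2⁴/(8·14·3.7))^(1/3)
  = (50910.5)^(1/3) = 37.0626 mm

37.1 mm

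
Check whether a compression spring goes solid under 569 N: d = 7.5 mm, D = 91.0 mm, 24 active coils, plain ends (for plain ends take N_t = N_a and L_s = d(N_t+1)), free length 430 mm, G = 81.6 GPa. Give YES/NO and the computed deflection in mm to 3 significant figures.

k = Gd⁴/(8D³N_a) = (81.6×10³)(7.5⁴)/(8·91.0³·24) = 1.7845 N/mm
N_t = 24; L_s = 7.5·25 = 187.5 mm; δ_solid = L₀ − L_s = 430 − 187.5 = 242.5 mm
δ = F/k = 569/1.7845 = 318.86 mm
δ ≥ δ_solid → spring goes solid

YES, δ = 319 mm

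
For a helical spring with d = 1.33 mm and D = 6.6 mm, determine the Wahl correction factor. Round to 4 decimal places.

C = D/d = 6.6/1.33 = 4.9624
K_W = (4C−1)/(4C−4) + 0.615/C = 18.850/15.850 + 0.1239 = 1.3132

1.3132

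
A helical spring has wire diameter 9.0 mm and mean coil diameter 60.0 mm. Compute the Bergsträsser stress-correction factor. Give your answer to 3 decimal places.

C = D/d = 60.0/9.0 = 6.6667
K_B = (4C+2)/(4C−3) = 28.667/23.667 = 1.2113

1.211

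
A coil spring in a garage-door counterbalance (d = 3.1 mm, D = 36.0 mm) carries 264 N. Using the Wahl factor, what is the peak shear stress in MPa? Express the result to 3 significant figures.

Spring index C = D/d = 36.0/3.1 = 11.6129
K_W = (4C−1)/(4C−4) + 0.615/C = 45.452/42.452 + 0.0530 = 1.1236
τ₀ = 8FD/(πd³) = 8·264·36.0/(π·3.1³) = 76032/93.591 = 812.38 MPa
τ_max = K·τ₀ = 1.1236 × 812.38 = 912.82 MPa

913 MPa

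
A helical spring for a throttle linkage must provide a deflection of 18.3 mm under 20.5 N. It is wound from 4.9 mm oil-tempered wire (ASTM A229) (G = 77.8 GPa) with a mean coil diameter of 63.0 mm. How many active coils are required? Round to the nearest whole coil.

20

Required rate k = F/δ = 20.5/18.3 = 1.1202 N/mm
N_a = Gd⁴/(8D³k) = (77.8×10³ × 4.9⁴)/(8 × 63.0³ × 1.1202)
    = 4.48502e+07 / 2.24086e+06 = 20.01 → 20 coils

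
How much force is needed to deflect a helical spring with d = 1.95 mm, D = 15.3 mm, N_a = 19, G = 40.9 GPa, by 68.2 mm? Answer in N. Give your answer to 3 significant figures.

74.1 N

k = Gd⁴/(8D³N_a) = (40.9×10³)(1.95⁴)/(8·15.3³·19) = 1.0863 N/mm
F = k·δ = 1.0863 × 68.2 = 74.085 N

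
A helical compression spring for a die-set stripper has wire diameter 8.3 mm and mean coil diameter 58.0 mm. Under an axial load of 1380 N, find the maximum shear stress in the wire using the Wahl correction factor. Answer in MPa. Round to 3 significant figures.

Spring index C = D/d = 58.0/8.3 = 6.9880
K_W = (4C−1)/(4C−4) + 0.615/C = 26.952/23.952 + 0.0880 = 1.2133
τ₀ = 8FD/(πd³) = 8·1380·58.0/(π·8.3³) = 640320/1796.3 = 356.46 MPa
τ_max = K·τ₀ = 1.2133 × 356.46 = 432.48 MPa

432 MPa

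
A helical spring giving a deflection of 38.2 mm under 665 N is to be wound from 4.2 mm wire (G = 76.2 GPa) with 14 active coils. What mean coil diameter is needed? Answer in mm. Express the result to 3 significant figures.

23.0 mm

Required rate k = F/δ = 665/38.2 = 17.408 N/mm
D = (Gd⁴/(8N_a·k))^(1/3) = (76.2×10³·4.2⁴/(8·14·17.408))^(1/3)
  = (12161.2)^(1/3) = 22.9963 mm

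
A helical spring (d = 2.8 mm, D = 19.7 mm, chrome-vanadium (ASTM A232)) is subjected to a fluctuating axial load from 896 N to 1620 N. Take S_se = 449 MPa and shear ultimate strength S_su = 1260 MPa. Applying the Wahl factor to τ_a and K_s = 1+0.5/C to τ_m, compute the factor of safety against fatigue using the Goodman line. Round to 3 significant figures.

0.214

C = D/d = 19.7/2.8 = 7.0357; K_W = (4C−1)/(4C−4)+0.615/C = 1.2117; K_s = 1+0.5/C = 1.0711
F_a = (F_max−F_min)/2 = 362 N; F_m = (F_max+F_min)/2 = 1258 N
τ_a = K_W·8F_aD/(πd³) = 1.2117 × 827.26 = 1002.4 MPa
τ_m = K_s·8F_mD/(πd³) = 1.0711 × 2874.8 = 3079.1 MPa
Goodman: 1/n_f = τ_a/S_se + τ_m/S_su = 1002.4/449 + 3079.1/1260 = 2.23244 + 2.44376 = 4.6762
n_f = 1/4.6762 = 0.2138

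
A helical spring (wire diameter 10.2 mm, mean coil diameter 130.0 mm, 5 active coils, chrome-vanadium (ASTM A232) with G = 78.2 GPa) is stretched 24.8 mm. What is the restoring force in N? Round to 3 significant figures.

k = Gd⁴/(8D³N_a) = (78.2×10³)(10.2⁴)/(8·130.0³·5) = 9.632 N/mm
F = k·δ = 9.632 × 24.8 = 238.87 N

239 N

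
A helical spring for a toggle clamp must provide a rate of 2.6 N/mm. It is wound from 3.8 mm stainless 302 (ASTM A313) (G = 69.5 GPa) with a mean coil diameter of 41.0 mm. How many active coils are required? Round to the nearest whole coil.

10

N_a = Gd⁴/(8D³k) = (69.5×10³ × 3.8⁴)/(8 × 41.0³ × 2.6)
    = 1.44917e+07 / 1.43356e+06 = 10.11 → 10 coils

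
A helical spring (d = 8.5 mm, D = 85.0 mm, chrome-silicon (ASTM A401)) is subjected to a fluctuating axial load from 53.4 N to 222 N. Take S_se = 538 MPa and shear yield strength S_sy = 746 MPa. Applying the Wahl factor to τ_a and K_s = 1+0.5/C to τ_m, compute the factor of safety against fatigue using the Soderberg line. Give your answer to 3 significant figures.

7.60

C = D/d = 85.0/8.5 = 10.0000; K_W = (4C−1)/(4C−4)+0.615/C = 1.1448; K_s = 1+0.5/C = 1.0500
F_a = (F_max−F_min)/2 = 84.3 N; F_m = (F_max+F_min)/2 = 137.7 N
τ_a = K_W·8F_aD/(πd³) = 1.1448 × 29.712 = 34.015 MPa
τ_m = K_s·8F_mD/(πd³) = 1.0500 × 48.533 = 50.96 MPa
Soderberg: 1/n_f = τ_a/S_se + τ_m/S_sy = 34.015/538 + 50.96/746 = 0.06323 + 0.06831 = 0.13154
n_f = 1/0.13154 = 7.603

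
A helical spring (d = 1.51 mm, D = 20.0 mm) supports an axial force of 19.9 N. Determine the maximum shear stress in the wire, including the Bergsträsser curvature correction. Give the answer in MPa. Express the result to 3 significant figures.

Spring index C = D/d = 20.0/1.51 = 13.2450
K_B = (4C+2)/(4C−3) = 54.980/49.980 = 1.1000
τ₀ = 8FD/(πd³) = 8·19.9·20.0/(π·1.51³) = 3184/10.816 = 294.37 MPa
τ_max = K·τ₀ = 1.1000 × 294.37 = 323.82 MPa

324 MPa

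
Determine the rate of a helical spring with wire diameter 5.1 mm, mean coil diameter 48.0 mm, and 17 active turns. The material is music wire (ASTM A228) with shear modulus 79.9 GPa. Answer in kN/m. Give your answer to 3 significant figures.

k = Gd⁴/(8D³N_a) = (79.9×10³ × 5.1⁴) / (8 × 48.0³ × 17)
  = 5.4054e+07 / 1.50405e+07 = 3.5939 N/mm

3.59 kN/m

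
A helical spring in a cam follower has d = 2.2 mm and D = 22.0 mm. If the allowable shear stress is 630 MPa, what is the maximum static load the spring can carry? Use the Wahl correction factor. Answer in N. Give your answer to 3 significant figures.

105 N

C = D/d = 22.0/2.2 = 10.0000
K_W = (4C−1)/(4C−4) + 0.615/C = 39.000/36.000 + 0.0615 = 1.1448
τ_max = K·8FD/(πd³) → F_max = τ_allow·πd³/(8DK)
F_max = 630·π·2.2³/(8·22.0·1.1448) = 21075/201.49 = 104.59 N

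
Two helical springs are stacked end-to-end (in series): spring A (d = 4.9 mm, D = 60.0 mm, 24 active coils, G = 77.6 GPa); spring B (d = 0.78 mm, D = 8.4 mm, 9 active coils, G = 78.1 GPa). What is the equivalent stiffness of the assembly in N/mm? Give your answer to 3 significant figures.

k_A = Gd⁴/(8D³N_a) = (77.6×10³)(4.9⁴)/(8·60.0³·24) = 1.0787 N/mm
k_B = Gd⁴/(8D³N_a) = (78.1×10³)(0.78⁴)/(8·8.4³·9) = 0.67742 N/mm
Series: 1/k_eq = 1/1.0787 + 1/0.67742 = 2.4032; k_eq = 0.4161 N/mm

0.416 N/mm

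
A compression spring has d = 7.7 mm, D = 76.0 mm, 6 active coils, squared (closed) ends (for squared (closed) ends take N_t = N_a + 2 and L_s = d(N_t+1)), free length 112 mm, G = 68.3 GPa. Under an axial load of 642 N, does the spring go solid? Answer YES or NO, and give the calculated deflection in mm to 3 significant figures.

k = Gd⁴/(8D³N_a) = (68.3×10³)(7.7⁴)/(8·76.0³·6) = 11.395 N/mm
N_t = 8; L_s = 7.7·9 = 69.3 mm; δ_solid = L₀ − L_s = 112 − 69.3 = 42.7 mm
δ = F/k = 642/11.395 = 56.342 mm
δ ≥ δ_solid → spring goes solid

YES, δ = 56.3 mm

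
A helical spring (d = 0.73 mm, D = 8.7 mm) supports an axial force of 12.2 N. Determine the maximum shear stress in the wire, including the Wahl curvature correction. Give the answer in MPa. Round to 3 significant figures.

778 MPa

Spring index C = D/d = 8.7/0.73 = 11.9178
K_W = (4C−1)/(4C−4) + 0.615/C = 46.671/43.671 + 0.0516 = 1.1203
τ₀ = 8FD/(πd³) = 8·12.2·8.7/(π·0.73³) = 849.12/1.2221 = 694.79 MPa
τ_max = K·τ₀ = 1.1203 × 694.79 = 778.37 MPa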